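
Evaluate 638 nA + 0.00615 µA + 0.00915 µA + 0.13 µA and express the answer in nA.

783.3 nA

In nA:
  638 nA → 638
  0.00615 µA = 0.00615e3 nA = 6.15
  0.00915 µA = 0.00915e3 nA = 9.15
  0.13 µA = 0.13e3 nA = 130
Sum: 638 + 6.15 + 9.15 + 130 = 783.3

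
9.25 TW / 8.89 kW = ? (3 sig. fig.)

1040000000

(9.25 × 10¹²) / (8.89 × 10³) = 1.04 × 10⁹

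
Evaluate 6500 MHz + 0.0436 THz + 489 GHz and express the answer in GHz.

539.1 GHz

In GHz:
  6500 MHz = 6500 × 10⁻³ GHz = 6.5
  0.0436 THz = 0.0436 × 10³ GHz = 43.6
  489 GHz → 489
Sum: 6.5 + 43.6 + 489 = 539.1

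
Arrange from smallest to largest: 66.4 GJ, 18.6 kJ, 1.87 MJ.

66.4 GJ = 66400000000 J
18.6 kJ = 18600 J
1.87 MJ = 1870000 J

18.6 kJ < 1.87 MJ < 66.4 GJ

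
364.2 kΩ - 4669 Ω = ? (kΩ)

359.531 kΩ

In kΩ:
  364.2 kΩ → 364.2
  4669 Ω = 4669 × 10⁻³ kΩ = 4.669
Difference: 364.2 - 4.669 = 359.531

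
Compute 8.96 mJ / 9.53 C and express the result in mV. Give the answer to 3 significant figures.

(8.96 × 10^-3) / (9.53) = 0.94019 × 10^-3 V

0.940 mV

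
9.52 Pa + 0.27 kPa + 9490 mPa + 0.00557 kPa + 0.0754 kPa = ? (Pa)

369.98 Pa

In Pa:
  9.52 Pa → 9.52
  0.27 kPa = 0.27e3 Pa = 270
  9490 mPa = 9490e-3 Pa = 9.49
  0.00557 kPa = 0.00557e3 Pa = 5.57
  0.0754 kPa = 0.0754e3 Pa = 75.4
Sum: 9.52 + 270 + 9.49 + 5.57 + 75.4 = 369.98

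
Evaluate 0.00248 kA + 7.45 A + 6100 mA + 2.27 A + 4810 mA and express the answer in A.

In A:
  0.00248 kA = 0.00248 × 10^3 A = 2.48
  7.45 A → 7.45
  6100 mA = 6100 × 10^-3 A = 6.1
  2.27 A → 2.27
  4810 mA = 4810 × 10^-3 A = 4.81
Sum: 2.48 + 7.45 + 6.1 + 2.27 + 4.81 = 23.11

23.11 A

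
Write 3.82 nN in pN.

3820 pN

nano = 1e-9, pico = 1e-12; factor is 1e3.
3.82 × 1e3 = 3820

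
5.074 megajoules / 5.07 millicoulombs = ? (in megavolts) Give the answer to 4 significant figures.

1001 megavolts

(5.074e6) / (5.07e-3) = 1.00079e9 V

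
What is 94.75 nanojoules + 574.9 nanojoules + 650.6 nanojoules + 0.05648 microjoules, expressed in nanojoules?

1376.73 nanojoules

In nanojoules:
  94.75 nanojoules → 94.75
  574.9 nanojoules → 574.9
  650.6 nanojoules → 650.6
  0.05648 microjoules = 0.05648 × 10^3 nanojoules = 56.48
Sum: 94.75 + 574.9 + 650.6 + 56.48 = 1376.73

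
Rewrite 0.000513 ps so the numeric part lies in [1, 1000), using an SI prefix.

513 as

= 513 × 10^-18 s; 10^-18 is atto.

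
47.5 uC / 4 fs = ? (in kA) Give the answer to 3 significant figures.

11900000 kA

(47.5e-6) / (4e-15) = 11.875e9 A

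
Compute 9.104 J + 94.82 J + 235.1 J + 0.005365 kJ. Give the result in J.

344.389 J

In J:
  9.104 J → 9.104
  94.82 J → 94.82
  235.1 J → 235.1
  0.005365 kJ = 0.005365e3 J = 5.365
Sum: 9.104 + 94.82 + 235.1 + 5.365 = 344.389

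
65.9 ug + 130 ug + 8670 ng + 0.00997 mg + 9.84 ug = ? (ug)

In ug:
  65.9 ug → 65.9
  130 ug → 130
  8670 ng = 8670 × 10⁻³ ug = 8.67
  0.00997 mg = 0.00997 × 10³ ug = 9.97
  9.84 ug → 9.84
Sum: 65.9 + 130 + 8.67 + 9.97 + 9.84 = 224.38

224.38 ug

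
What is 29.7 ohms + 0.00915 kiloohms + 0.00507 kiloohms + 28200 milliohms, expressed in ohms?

In ohms:
  29.7 ohms → 29.7
  0.00915 kiloohms = 0.00915 × 10^3 ohms = 9.15
  0.00507 kiloohms = 0.00507 × 10^3 ohms = 5.07
  28200 milliohms = 28200 × 10^-3 ohms = 28.2
Sum: 29.7 + 9.15 + 5.07 + 28.2 = 72.12

72.12 ohms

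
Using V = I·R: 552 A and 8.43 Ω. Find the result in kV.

4.65336 kV

552 × 8.43 = 4653.36 V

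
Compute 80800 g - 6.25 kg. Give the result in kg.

In kg:
  80800 g = 80800 × 10⁻³ kg = 80.8
  6.25 kg → 6.25
Difference: 80.8 - 6.25 = 74.55

74.55 kg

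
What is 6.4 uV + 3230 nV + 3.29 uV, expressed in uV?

12.92 uV

In uV:
  6.4 uV → 6.4
  3230 nV = 3230e-3 uV = 3.23
  3.29 uV → 3.29
Sum: 6.4 + 3.23 + 3.29 = 12.92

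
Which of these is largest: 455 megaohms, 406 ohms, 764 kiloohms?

455 megaohms = 455000000 ohms
406 ohms = 406 ohms
764 kiloohms = 764000 ohms

455 megaohms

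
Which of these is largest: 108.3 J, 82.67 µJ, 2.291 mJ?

108.3 J = 108.3 J
82.67 µJ = 0.00008267 J
2.291 mJ = 0.002291 J

108.3 J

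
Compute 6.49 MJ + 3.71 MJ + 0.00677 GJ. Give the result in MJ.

In MJ:
  6.49 MJ → 6.49
  3.71 MJ → 3.71
  0.00677 GJ = 0.00677 × 10^3 MJ = 6.77
Sum: 6.49 + 3.71 + 6.77 = 16.97

16.97 MJ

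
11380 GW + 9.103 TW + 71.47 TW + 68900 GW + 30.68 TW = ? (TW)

In TW:
  11380 GW = 11380 × 10⁻³ TW = 11.38
  9.103 TW → 9.103
  71.47 TW → 71.47
  68900 GW = 68900 × 10⁻³ TW = 68.9
  30.68 TW → 30.68
Sum: 11.38 + 9.103 + 71.47 + 68.9 + 30.68 = 191.533

191.533 TW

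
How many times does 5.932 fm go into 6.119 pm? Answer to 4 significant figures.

(6.119 × 10⁻¹²) / (5.932 × 10⁻¹⁵) = 1.0315 × 10³

1032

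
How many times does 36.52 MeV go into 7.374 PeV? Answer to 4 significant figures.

(7.374 × 10¹⁵) / (36.52 × 10⁶) = 0.20192 × 10⁹

201900000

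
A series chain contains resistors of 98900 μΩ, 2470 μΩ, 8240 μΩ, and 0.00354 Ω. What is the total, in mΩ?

In mΩ:
  98900 μΩ = 98900 × 10⁻³ mΩ = 98.9
  2470 μΩ = 2470 × 10⁻³ mΩ = 2.47
  8240 μΩ = 8240 × 10⁻³ mΩ = 8.24
  0.00354 Ω = 0.00354 × 10³ mΩ = 3.54
Sum: 98.9 + 2.47 + 8.24 + 3.54 = 113.15

113.15 mΩ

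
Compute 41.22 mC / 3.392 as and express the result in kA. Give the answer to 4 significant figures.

(41.22 × 10⁻³) / (3.392 × 10⁻¹⁸) = 12.1521 × 10¹⁵ A

12150000000000 kA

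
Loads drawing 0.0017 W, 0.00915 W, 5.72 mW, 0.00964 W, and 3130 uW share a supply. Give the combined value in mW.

In mW:
  0.0017 W = 0.0017 × 10³ mW = 1.7
  0.00915 W = 0.00915 × 10³ mW = 9.15
  5.72 mW → 5.72
  0.00964 W = 0.00964 × 10³ mW = 9.64
  3130 uW = 3130 × 10⁻³ mW = 3.13
Sum: 1.7 + 9.15 + 5.72 + 9.64 + 3.13 = 29.34

29.34 mW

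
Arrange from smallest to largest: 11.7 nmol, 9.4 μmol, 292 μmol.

11.7 nmol < 9.4 μmol < 292 μmol

11.7 nmol = 0.0000000117 mol
9.4 μmol = 0.0000094 mol
292 μmol = 0.000292 mol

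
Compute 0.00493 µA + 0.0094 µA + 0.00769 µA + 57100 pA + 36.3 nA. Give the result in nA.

In nA:
  0.00493 µA = 0.00493 × 10³ nA = 4.93
  0.0094 µA = 0.0094 × 10³ nA = 9.4
  0.00769 µA = 0.00769 × 10³ nA = 7.69
  57100 pA = 57100 × 10⁻³ nA = 57.1
  36.3 nA → 36.3
Sum: 4.93 + 9.4 + 7.69 + 57.1 + 36.3 = 115.42

115.42 nA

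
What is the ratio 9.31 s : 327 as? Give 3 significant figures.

(9.31) / (327 × 10⁻¹⁸) = 0.02847 × 10¹⁸

28500000000000000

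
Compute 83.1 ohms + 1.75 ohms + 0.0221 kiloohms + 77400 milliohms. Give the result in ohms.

184.35 ohms

In ohms:
  83.1 ohms → 83.1
  1.75 ohms → 1.75
  0.0221 kiloohms = 0.0221 × 10^3 ohms = 22.1
  77400 milliohms = 77400 × 10^-3 ohms = 77.4
Sum: 83.1 + 1.75 + 22.1 + 77.4 = 184.35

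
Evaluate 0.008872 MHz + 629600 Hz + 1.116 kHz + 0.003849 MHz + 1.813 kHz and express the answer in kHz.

645.25 kHz

In kHz:
  0.008872 MHz = 0.008872 × 10³ kHz = 8.872
  629600 Hz = 629600 × 10⁻³ kHz = 629.6
  1.116 kHz → 1.116
  0.003849 MHz = 0.003849 × 10³ kHz = 3.849
  1.813 kHz → 1.813
Sum: 8.872 + 629.6 + 1.116 + 3.849 + 1.813 = 645.25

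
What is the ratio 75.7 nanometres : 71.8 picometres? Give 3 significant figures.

(75.7e-9) / (71.8e-12) = 1.054e3

1050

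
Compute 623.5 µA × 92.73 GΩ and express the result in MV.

623.5 × 10^-6 × 92.73 × 10^9 = 57817.155 × 10^3 V

57.817155 MV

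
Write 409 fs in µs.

femto = 10⁻¹⁵, micro = 10⁻⁶; factor is 10⁻⁹.
409 × 10⁻⁹ = 0.000000409

0.000000409 µs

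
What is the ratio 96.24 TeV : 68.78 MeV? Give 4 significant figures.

1399000

(96.24 × 10¹²) / (68.78 × 10⁶) = 1.3992 × 10⁶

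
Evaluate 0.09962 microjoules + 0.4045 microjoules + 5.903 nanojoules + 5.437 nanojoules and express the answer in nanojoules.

515.46 nanojoules

In nanojoules:
  0.09962 microjoules = 0.09962 × 10^3 nanojoules = 99.62
  0.4045 microjoules = 0.4045 × 10^3 nanojoules = 404.5
  5.903 nanojoules → 5.903
  5.437 nanojoules → 5.437
Sum: 99.62 + 404.5 + 5.903 + 5.437 = 515.46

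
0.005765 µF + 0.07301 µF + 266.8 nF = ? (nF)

345.575 nF

In nF:
  0.005765 µF = 0.005765 × 10^3 nF = 5.765
  0.07301 µF = 0.07301 × 10^3 nF = 73.01
  266.8 nF → 266.8
Sum: 5.765 + 73.01 + 266.8 = 345.575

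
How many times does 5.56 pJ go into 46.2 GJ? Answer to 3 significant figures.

(46.2 × 10^9) / (5.56 × 10^-12) = 8.309 × 10^21

8310000000000000000000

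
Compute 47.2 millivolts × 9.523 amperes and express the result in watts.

0.4494856 watts

47.2e-3 × 9.523 = 449.4856e-3 W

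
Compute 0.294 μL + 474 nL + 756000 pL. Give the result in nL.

In nL:
  0.294 μL = 0.294 × 10³ nL = 294
  474 nL → 474
  756000 pL = 756000 × 10⁻³ nL = 756
Sum: 294 + 474 + 756 = 1524

1524 nL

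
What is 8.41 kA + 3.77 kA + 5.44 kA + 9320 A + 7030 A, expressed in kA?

33.97 kA

In kA:
  8.41 kA → 8.41
  3.77 kA → 3.77
  5.44 kA → 5.44
  9320 A = 9320 × 10^-3 kA = 9.32
  7030 A = 7030 × 10^-3 kA = 7.03
Sum: 8.41 + 3.77 + 5.44 + 9.32 + 7.03 = 33.97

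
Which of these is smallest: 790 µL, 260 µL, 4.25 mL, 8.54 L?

790 µL = 0.00079 L
260 µL = 0.00026 L
4.25 mL = 0.00425 L
8.54 L = 8.54 L

260 µL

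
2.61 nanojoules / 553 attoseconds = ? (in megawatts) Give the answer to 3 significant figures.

4.72 megawatts

(2.61 × 10⁻⁹) / (553 × 10⁻¹⁸) = 0.0047197 × 10⁹ W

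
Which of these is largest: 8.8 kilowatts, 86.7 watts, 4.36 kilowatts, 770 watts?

8.8 kilowatts = 8800 watts
86.7 watts = 86.7 watts
4.36 kilowatts = 4360 watts
770 watts = 770 watts

8.8 kilowatts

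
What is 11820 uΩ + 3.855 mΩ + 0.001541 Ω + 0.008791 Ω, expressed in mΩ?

In mΩ:
  11820 uΩ = 11820e-3 mΩ = 11.82
  3.855 mΩ → 3.855
  0.001541 Ω = 0.001541e3 mΩ = 1.541
  0.008791 Ω = 0.008791e3 mΩ = 8.791
Sum: 11.82 + 3.855 + 1.541 + 8.791 = 26.007

26.007 mΩ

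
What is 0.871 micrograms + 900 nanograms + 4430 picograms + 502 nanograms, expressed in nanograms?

2277.43 nanograms

In nanograms:
  0.871 micrograms = 0.871 × 10^3 nanograms = 871
  900 nanograms → 900
  4430 picograms = 4430 × 10^-3 nanograms = 4.43
  502 nanograms → 502
Sum: 871 + 900 + 4.43 + 502 = 2277.43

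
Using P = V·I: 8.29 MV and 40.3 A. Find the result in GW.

8.29 × 10^6 × 40.3 = 334.087 × 10^6 W

0.334087 GW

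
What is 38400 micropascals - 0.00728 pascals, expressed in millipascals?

In millipascals:
  38400 micropascals = 38400e-3 millipascals = 38.4
  0.00728 pascals = 0.00728e3 millipascals = 7.28
Difference: 38.4 - 7.28 = 31.12

31.12 millipascals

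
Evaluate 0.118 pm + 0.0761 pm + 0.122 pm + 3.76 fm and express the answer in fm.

319.86 fm

In fm:
  0.118 pm = 0.118 × 10^3 fm = 118
  0.0761 pm = 0.0761 × 10^3 fm = 76.1
  0.122 pm = 0.122 × 10^3 fm = 122
  3.76 fm → 3.76
Sum: 118 + 76.1 + 122 + 3.76 = 319.86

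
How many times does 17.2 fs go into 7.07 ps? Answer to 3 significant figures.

411

(7.07 × 10⁻¹²) / (17.2 × 10⁻¹⁵) = 0.411 × 10³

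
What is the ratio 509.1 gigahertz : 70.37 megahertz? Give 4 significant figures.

7235

(509.1 × 10⁹) / (70.37 × 10⁶) = 7.2346 × 10³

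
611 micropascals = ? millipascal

micro = 10^-6, milli = 10^-3; factor is 10^-3.
611 × 10^-3 = 0.611

0.611 millipascals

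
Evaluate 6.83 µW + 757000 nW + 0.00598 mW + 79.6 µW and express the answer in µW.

849.41 µW

In µW:
  6.83 µW → 6.83
  757000 nW = 757000 × 10^-3 µW = 757
  0.00598 mW = 0.00598 × 10^3 µW = 5.98
  79.6 µW → 79.6
Sum: 6.83 + 757 + 5.98 + 79.6 = 849.41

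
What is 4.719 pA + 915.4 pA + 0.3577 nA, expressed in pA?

In pA:
  4.719 pA → 4.719
  915.4 pA → 915.4
  0.3577 nA = 0.3577 × 10³ pA = 357.7
Sum: 4.719 + 915.4 + 357.7 = 1277.819

1277.819 pA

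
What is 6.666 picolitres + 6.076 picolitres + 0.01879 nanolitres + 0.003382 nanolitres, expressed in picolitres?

34.914 picolitres

In picolitres:
  6.666 picolitres → 6.666
  6.076 picolitres → 6.076
  0.01879 nanolitres = 0.01879e3 picolitres = 18.79
  0.003382 nanolitres = 0.003382e3 picolitres = 3.382
Sum: 6.666 + 6.076 + 18.79 + 3.382 = 34.914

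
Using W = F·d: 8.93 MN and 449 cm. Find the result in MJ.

8.93 × 10^6 × 449 × 10^-2 = 4009.57 × 10^4 J

40.0957 MJ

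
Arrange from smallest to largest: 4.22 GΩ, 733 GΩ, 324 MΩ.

4.22 GΩ = 4220000000 Ω
733 GΩ = 733000000000 Ω
324 MΩ = 324000000 Ω

324 MΩ < 4.22 GΩ < 733 GΩ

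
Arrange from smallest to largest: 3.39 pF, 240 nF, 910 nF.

3.39 pF < 240 nF < 910 nF

3.39 pF = 0.00000000000339 F
240 nF = 0.00000024 F
910 nF = 0.00000091 F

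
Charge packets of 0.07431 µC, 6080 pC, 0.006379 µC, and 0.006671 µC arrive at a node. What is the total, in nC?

In nC:
  0.07431 µC = 0.07431 × 10^3 nC = 74.31
  6080 pC = 6080 × 10^-3 nC = 6.08
  0.006379 µC = 0.006379 × 10^3 nC = 6.379
  0.006671 µC = 0.006671 × 10^3 nC = 6.671
Sum: 74.31 + 6.08 + 6.379 + 6.671 = 93.44

93.44 nC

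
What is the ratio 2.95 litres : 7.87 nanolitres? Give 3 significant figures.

375000000

(2.95) / (7.87e-9) = 0.3748e9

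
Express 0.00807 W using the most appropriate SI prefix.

8.07 mW

= 8.07 × 10⁻³ W; 10⁻³ is milli.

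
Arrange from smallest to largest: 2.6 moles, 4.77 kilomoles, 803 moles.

2.6 moles < 803 moles < 4.77 kilomoles

2.6 moles = 2.6 moles
4.77 kilomoles = 4770 moles
803 moles = 803 moles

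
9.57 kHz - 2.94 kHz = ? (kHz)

6.63 kHz

In kHz:
  9.57 kHz → 9.57
  2.94 kHz → 2.94
Difference: 9.57 - 2.94 = 6.63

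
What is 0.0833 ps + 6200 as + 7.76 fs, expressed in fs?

97.26 fs

In fs:
  0.0833 ps = 0.0833 × 10³ fs = 83.3
  6200 as = 6200 × 10⁻³ fs = 6.2
  7.76 fs → 7.76
Sum: 83.3 + 6.2 + 7.76 = 97.26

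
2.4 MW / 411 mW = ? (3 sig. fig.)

(2.4e6) / (411e-3) = 0.005839e9

5840000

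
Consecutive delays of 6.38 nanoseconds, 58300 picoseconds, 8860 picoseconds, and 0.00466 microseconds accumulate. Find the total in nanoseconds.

78.2 nanoseconds

In nanoseconds:
  6.38 nanoseconds → 6.38
  58300 picoseconds = 58300 × 10⁻³ nanoseconds = 58.3
  8860 picoseconds = 8860 × 10⁻³ nanoseconds = 8.86
  0.00466 microseconds = 0.00466 × 10³ nanoseconds = 4.66
Sum: 6.38 + 58.3 + 8.86 + 4.66 = 78.2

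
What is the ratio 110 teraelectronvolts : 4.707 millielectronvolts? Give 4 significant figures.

23370000000000000

(110 × 10¹²) / (4.707 × 10⁻³) = 23.369 × 10¹⁵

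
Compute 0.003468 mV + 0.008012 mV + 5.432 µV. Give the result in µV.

16.912 µV

In µV:
  0.003468 mV = 0.003468 × 10^3 µV = 3.468
  0.008012 mV = 0.008012 × 10^3 µV = 8.012
  5.432 µV → 5.432
Sum: 3.468 + 8.012 + 5.432 = 16.912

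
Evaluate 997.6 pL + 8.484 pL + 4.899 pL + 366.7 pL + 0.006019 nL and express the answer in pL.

1383.702 pL

In pL:
  997.6 pL → 997.6
  8.484 pL → 8.484
  4.899 pL → 4.899
  366.7 pL → 366.7
  0.006019 nL = 0.006019 × 10³ pL = 6.019
Sum: 997.6 + 8.484 + 4.899 + 366.7 + 6.019 = 1383.702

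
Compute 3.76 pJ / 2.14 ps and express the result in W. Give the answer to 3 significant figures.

1.76 W

(3.76e-12) / (2.14e-12) = 1.757 W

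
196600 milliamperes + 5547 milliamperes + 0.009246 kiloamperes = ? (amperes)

211.393 amperes

In amperes:
  196600 milliamperes = 196600e-3 amperes = 196.6
  5547 milliamperes = 5547e-3 amperes = 5.547
  0.009246 kiloamperes = 0.009246e3 amperes = 9.246
Sum: 196.6 + 5.547 + 9.246 = 211.393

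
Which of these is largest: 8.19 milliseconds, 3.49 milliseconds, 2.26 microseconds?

8.19 milliseconds

8.19 milliseconds = 0.00819 seconds
3.49 milliseconds = 0.00349 seconds
2.26 microseconds = 0.00000226 seconds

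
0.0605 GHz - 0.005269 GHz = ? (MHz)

In MHz:
  0.0605 GHz = 0.0605e3 MHz = 60.5
  0.005269 GHz = 0.005269e3 MHz = 5.269
Difference: 60.5 - 5.269 = 55.231

55.231 MHz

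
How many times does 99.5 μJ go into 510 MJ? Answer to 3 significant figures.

(510 × 10^6) / (99.5 × 10^-6) = 5.126 × 10^12

5130000000000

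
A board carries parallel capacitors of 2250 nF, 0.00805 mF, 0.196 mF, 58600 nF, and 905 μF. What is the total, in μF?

1169.9 μF

In μF:
  2250 nF = 2250 × 10^-3 μF = 2.25
  0.00805 mF = 0.00805 × 10^3 μF = 8.05
  0.196 mF = 0.196 × 10^3 μF = 196
  58600 nF = 58600 × 10^-3 μF = 58.6
  905 μF → 905
Sum: 2.25 + 8.05 + 196 + 58.6 + 905 = 1169.9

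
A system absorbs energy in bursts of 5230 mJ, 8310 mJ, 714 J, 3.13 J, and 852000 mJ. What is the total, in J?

1582.67 J

In J:
  5230 mJ = 5230 × 10^-3 J = 5.23
  8310 mJ = 8310 × 10^-3 J = 8.31
  714 J → 714
  3.13 J → 3.13
  852000 mJ = 852000 × 10^-3 J = 852
Sum: 5.23 + 8.31 + 714 + 3.13 + 852 = 1582.67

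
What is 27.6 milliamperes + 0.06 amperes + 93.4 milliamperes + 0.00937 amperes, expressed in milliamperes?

In milliamperes:
  27.6 milliamperes → 27.6
  0.06 amperes = 0.06 × 10³ milliamperes = 60
  93.4 milliamperes → 93.4
  0.00937 amperes = 0.00937 × 10³ milliamperes = 9.37
Sum: 27.6 + 60 + 93.4 + 9.37 = 190.37

190.37 milliamperes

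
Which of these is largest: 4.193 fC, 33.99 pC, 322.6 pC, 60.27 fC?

4.193 fC = 0.000000000000004193 C
33.99 pC = 0.00000000003399 C
322.6 pC = 0.0000000003226 C
60.27 fC = 0.00000000000006027 C

322.6 pC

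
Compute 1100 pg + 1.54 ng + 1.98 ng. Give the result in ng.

In ng:
  1100 pg = 1100e-3 ng = 1.1
  1.54 ng → 1.54
  1.98 ng → 1.98
Sum: 1.1 + 1.54 + 1.98 = 4.62

4.62 ng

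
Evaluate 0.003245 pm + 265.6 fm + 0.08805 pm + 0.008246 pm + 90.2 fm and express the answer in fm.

455.341 fm

In fm:
  0.003245 pm = 0.003245e3 fm = 3.245
  265.6 fm → 265.6
  0.08805 pm = 0.08805e3 fm = 88.05
  0.008246 pm = 0.008246e3 fm = 8.246
  90.2 fm → 90.2
Sum: 3.245 + 265.6 + 88.05 + 8.246 + 90.2 = 455.341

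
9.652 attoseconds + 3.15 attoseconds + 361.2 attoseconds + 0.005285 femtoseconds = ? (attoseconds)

379.287 attoseconds

In attoseconds:
  9.652 attoseconds → 9.652
  3.15 attoseconds → 3.15
  361.2 attoseconds → 361.2
  0.005285 femtoseconds = 0.005285e3 attoseconds = 5.285
Sum: 9.652 + 3.15 + 361.2 + 5.285 = 379.287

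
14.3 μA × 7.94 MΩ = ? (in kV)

0.113542 kV

14.3e-6 × 7.94e6 = 113.542 V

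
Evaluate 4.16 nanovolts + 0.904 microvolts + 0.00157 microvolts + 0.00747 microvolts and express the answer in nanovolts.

In nanovolts:
  4.16 nanovolts → 4.16
  0.904 microvolts = 0.904 × 10^3 nanovolts = 904
  0.00157 microvolts = 0.00157 × 10^3 nanovolts = 1.57
  0.00747 microvolts = 0.00747 × 10^3 nanovolts = 7.47
Sum: 4.16 + 904 + 1.57 + 7.47 = 917.2

917.2 nanovolts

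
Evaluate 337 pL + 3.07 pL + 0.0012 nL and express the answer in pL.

In pL:
  337 pL → 337
  3.07 pL → 3.07
  0.0012 nL = 0.0012 × 10^3 pL = 1.2
Sum: 337 + 3.07 + 1.2 = 341.27

341.27 pL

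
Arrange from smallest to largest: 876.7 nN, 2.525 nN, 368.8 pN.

368.8 pN < 2.525 nN < 876.7 nN

876.7 nN = 0.0000008767 N
2.525 nN = 0.000000002525 N
368.8 pN = 0.0000000003688 N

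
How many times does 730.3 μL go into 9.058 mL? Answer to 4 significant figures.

(9.058 × 10⁻³) / (730.3 × 10⁻⁶) = 0.012403 × 10³

12.40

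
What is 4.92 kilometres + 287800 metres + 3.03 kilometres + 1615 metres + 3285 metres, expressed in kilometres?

In kilometres:
  4.92 kilometres → 4.92
  287800 metres = 287800 × 10⁻³ kilometres = 287.8
  3.03 kilometres → 3.03
  1615 metres = 1615 × 10⁻³ kilometres = 1.615
  3285 metres = 3285 × 10⁻³ kilometres = 3.285
Sum: 4.92 + 287.8 + 3.03 + 1.615 + 3.285 = 300.65

300.65 kilometres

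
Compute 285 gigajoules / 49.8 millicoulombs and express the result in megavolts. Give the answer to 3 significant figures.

5720000 megavolts

(285 × 10⁹) / (49.8 × 10⁻³) = 5.7229 × 10¹² V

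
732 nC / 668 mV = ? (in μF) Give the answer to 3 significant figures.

1.10 μF

(732e-9) / (668e-3) = 1.0958e-6 F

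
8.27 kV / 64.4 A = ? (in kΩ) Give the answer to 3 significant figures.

(8.27e3) / (64.4) = 0.12842e3 Ω

0.128 kΩ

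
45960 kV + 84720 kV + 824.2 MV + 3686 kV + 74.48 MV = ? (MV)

In MV:
  45960 kV = 45960 × 10^-3 MV = 45.96
  84720 kV = 84720 × 10^-3 MV = 84.72
  824.2 MV → 824.2
  3686 kV = 3686 × 10^-3 MV = 3.686
  74.48 MV → 74.48
Sum: 45.96 + 84.72 + 824.2 + 3.686 + 74.48 = 1033.046

1033.046 MV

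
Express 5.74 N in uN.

(no prefix) = 1e0, micro = 1e-6; factor is 1e6.
5.74 × 1e6 = 5740000

5740000 uN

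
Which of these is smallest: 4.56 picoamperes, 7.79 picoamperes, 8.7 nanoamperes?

4.56 picoamperes

4.56 picoamperes = 0.00000000000456 amperes
7.79 picoamperes = 0.00000000000779 amperes
8.7 nanoamperes = 0.0000000087 amperes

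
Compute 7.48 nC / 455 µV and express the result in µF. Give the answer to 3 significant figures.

16.4 µF

(7.48 × 10^-9) / (455 × 10^-6) = 0.01644 × 10^-3 F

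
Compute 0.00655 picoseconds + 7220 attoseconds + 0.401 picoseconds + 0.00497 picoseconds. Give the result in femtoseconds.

In femtoseconds:
  0.00655 picoseconds = 0.00655 × 10³ femtoseconds = 6.55
  7220 attoseconds = 7220 × 10⁻³ femtoseconds = 7.22
  0.401 picoseconds = 0.401 × 10³ femtoseconds = 401
  0.00497 picoseconds = 0.00497 × 10³ femtoseconds = 4.97
Sum: 6.55 + 7.22 + 401 + 4.97 = 419.74

419.74 femtoseconds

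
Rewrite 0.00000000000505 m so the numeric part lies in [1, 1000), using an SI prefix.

5.05 pm

= 5.05 × 10⁻¹² m; 10⁻¹² is pico.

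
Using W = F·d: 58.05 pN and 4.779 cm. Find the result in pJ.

58.05 × 10⁻¹² × 4.779 × 10⁻² = 277.42095 × 10⁻¹⁴ J

2.7742095 pJ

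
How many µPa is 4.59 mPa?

4590 µPa

milli = 10⁻³, micro = 10⁻⁶; factor is 10³.
4.59 × 10³ = 4590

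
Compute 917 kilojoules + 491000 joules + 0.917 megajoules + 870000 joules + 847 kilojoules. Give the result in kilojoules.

4042 kilojoules

In kilojoules:
  917 kilojoules → 917
  491000 joules = 491000 × 10⁻³ kilojoules = 491
  0.917 megajoules = 0.917 × 10³ kilojoules = 917
  870000 joules = 870000 × 10⁻³ kilojoules = 870
  847 kilojoules → 847
Sum: 917 + 491 + 917 + 870 + 847 = 4042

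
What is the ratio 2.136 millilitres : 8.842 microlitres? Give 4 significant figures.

(2.136 × 10⁻³) / (8.842 × 10⁻⁶) = 0.24157 × 10³

241.6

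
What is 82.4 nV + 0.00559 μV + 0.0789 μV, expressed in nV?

166.89 nV

In nV:
  82.4 nV → 82.4
  0.00559 μV = 0.00559 × 10³ nV = 5.59
  0.0789 μV = 0.0789 × 10³ nV = 78.9
Sum: 82.4 + 5.59 + 78.9 = 166.89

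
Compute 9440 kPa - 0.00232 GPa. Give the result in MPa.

In MPa:
  9440 kPa = 9440 × 10^-3 MPa = 9.44
  0.00232 GPa = 0.00232 × 10^3 MPa = 2.32
Difference: 9.44 - 2.32 = 7.12

7.12 MPa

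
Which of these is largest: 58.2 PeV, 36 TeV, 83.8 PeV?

58.2 PeV = 58200000000000000 eV
36 TeV = 36000000000000 eV
83.8 PeV = 83800000000000000 eV

83.8 PeV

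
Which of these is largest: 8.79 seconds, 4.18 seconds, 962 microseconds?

8.79 seconds = 8.79 seconds
4.18 seconds = 4.18 seconds
962 microseconds = 0.000962 seconds

8.79 seconds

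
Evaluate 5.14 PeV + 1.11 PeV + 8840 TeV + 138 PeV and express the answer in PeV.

In PeV:
  5.14 PeV → 5.14
  1.11 PeV → 1.11
  8840 TeV = 8840 × 10^-3 PeV = 8.84
  138 PeV → 138
Sum: 5.14 + 1.11 + 8.84 + 138 = 153.09

153.09 PeV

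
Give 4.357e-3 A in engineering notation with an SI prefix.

4.357 mA

= 4.357e-3 A; 1e-3 is milli.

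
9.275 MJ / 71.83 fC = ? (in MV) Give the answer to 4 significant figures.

(9.275 × 10^6) / (71.83 × 10^-15) = 0.129124 × 10^21 V

129100000000000 MV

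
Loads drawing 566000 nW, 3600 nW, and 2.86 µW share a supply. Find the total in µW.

In µW:
  566000 nW = 566000 × 10^-3 µW = 566
  3600 nW = 3600 × 10^-3 µW = 3.6
  2.86 µW → 2.86
Sum: 566 + 3.6 + 2.86 = 572.46

572.46 µW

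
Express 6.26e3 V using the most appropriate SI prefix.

= 6.26e3 V; 1e3 is kilo.

6.26 kV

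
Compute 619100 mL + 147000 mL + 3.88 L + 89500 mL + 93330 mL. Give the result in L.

In L:
  619100 mL = 619100e-3 L = 619.1
  147000 mL = 147000e-3 L = 147
  3.88 L → 3.88
  89500 mL = 89500e-3 L = 89.5
  93330 mL = 93330e-3 L = 93.33
Sum: 619.1 + 147 + 3.88 + 89.5 + 93.33 = 952.81

952.81 L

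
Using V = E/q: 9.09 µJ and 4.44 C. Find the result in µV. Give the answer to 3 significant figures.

(9.09e-6) / (4.44) = 2.0473e-6 V

2.05 µV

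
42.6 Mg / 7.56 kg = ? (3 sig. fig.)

(42.6 × 10^6) / (7.56 × 10^3) = 5.635 × 10^3

5630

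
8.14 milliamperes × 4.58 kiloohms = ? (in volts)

37.2812 volts

8.14 × 10⁻³ × 4.58 × 10³ = 37.2812 V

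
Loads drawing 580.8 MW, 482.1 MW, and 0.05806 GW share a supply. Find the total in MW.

1120.96 MW

In MW:
  580.8 MW → 580.8
  482.1 MW → 482.1
  0.05806 GW = 0.05806e3 MW = 58.06
Sum: 580.8 + 482.1 + 58.06 = 1120.96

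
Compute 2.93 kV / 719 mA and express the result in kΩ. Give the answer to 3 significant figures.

(2.93 × 10³) / (719 × 10⁻³) = 0.0040751 × 10⁶ Ω

4.08 kΩ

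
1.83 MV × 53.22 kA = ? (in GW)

97.3926 GW

1.83 × 10⁶ × 53.22 × 10³ = 97.3926 × 10⁹ W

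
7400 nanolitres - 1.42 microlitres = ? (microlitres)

In microlitres:
  7400 nanolitres = 7400 × 10⁻³ microlitres = 7.4
  1.42 microlitres → 1.42
Difference: 7.4 - 1.42 = 5.98

5.98 microlitres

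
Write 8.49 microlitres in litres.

0.00000849 litres

micro = 10⁻⁶, (no prefix) = 10⁰; factor is 10⁻⁶.
8.49 × 10⁻⁶ = 0.00000849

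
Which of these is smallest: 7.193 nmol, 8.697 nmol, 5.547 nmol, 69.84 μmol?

7.193 nmol = 0.000000007193 mol
8.697 nmol = 0.000000008697 mol
5.547 nmol = 0.000000005547 mol
69.84 μmol = 0.00006984 mol

5.547 nmol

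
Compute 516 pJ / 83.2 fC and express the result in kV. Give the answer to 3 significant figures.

6.20 kV

(516e-12) / (83.2e-15) = 6.2019e3 V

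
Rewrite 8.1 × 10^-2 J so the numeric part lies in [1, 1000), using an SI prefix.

= 81 × 10^-3 J; 10^-3 is milli.

81 mJ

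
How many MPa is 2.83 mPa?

0.00000000283 MPa

milli = 10⁻³, mega = 10⁶; factor is 10⁻⁹.
2.83 × 10⁻⁹ = 0.00000000283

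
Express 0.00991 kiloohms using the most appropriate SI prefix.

= 9.91 ohms; mantissa already in [1, 1000).

9.91 ohms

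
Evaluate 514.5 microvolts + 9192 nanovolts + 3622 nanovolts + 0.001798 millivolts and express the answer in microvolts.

529.112 microvolts

In microvolts:
  514.5 microvolts → 514.5
  9192 nanovolts = 9192 × 10⁻³ microvolts = 9.192
  3622 nanovolts = 3622 × 10⁻³ microvolts = 3.622
  0.001798 millivolts = 0.001798 × 10³ microvolts = 1.798
Sum: 514.5 + 9.192 + 3.622 + 1.798 = 529.112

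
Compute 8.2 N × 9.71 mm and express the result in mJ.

8.2 × 9.71 × 10^-3 = 79.622 × 10^-3 J

79.622 mJ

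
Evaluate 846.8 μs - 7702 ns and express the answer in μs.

839.098 μs

In μs:
  846.8 μs → 846.8
  7702 ns = 7702e-3 μs = 7.702
Difference: 846.8 - 7.702 = 839.098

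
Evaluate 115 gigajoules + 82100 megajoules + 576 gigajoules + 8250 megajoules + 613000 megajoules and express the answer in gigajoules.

1394.35 gigajoules

In gigajoules:
  115 gigajoules → 115
  82100 megajoules = 82100e-3 gigajoules = 82.1
  576 gigajoules → 576
  8250 megajoules = 8250e-3 gigajoules = 8.25
  613000 megajoules = 613000e-3 gigajoules = 613
Sum: 115 + 82.1 + 576 + 8.25 + 613 = 1394.35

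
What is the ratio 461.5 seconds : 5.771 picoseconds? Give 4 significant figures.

79970000000000

(461.5) / (5.771 × 10^-12) = 79.969 × 10^12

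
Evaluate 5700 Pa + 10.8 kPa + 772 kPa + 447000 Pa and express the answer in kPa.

In kPa:
  5700 Pa = 5700 × 10^-3 kPa = 5.7
  10.8 kPa → 10.8
  772 kPa → 772
  447000 Pa = 447000 × 10^-3 kPa = 447
Sum: 5.7 + 10.8 + 772 + 447 = 1235.5

1235.5 kPa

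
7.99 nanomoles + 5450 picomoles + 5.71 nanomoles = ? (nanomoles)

19.15 nanomoles

In nanomoles:
  7.99 nanomoles → 7.99
  5450 picomoles = 5450e-3 nanomoles = 5.45
  5.71 nanomoles → 5.71
Sum: 7.99 + 5.45 + 5.71 = 19.15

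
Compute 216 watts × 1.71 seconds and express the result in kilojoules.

0.36936 kilojoules

216 × 1.71 = 369.36 J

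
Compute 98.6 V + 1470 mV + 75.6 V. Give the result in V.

In V:
  98.6 V → 98.6
  1470 mV = 1470 × 10⁻³ V = 1.47
  75.6 V → 75.6
Sum: 98.6 + 1.47 + 75.6 = 175.67

175.67 V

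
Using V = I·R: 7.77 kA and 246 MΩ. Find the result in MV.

7.77 × 10³ × 246 × 10⁶ = 1911.42 × 10⁹ V

1911420 MV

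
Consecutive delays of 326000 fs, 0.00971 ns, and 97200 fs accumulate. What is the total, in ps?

432.91 ps

In ps:
  326000 fs = 326000 × 10^-3 ps = 326
  0.00971 ns = 0.00971 × 10^3 ps = 9.71
  97200 fs = 97200 × 10^-3 ps = 97.2
Sum: 326 + 9.71 + 97.2 = 432.91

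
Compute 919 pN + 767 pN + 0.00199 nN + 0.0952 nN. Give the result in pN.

In pN:
  919 pN → 919
  767 pN → 767
  0.00199 nN = 0.00199e3 pN = 1.99
  0.0952 nN = 0.0952e3 pN = 95.2
Sum: 919 + 767 + 1.99 + 95.2 = 1783.19

1783.19 pN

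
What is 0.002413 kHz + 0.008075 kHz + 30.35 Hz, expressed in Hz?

40.838 Hz

In Hz:
  0.002413 kHz = 0.002413e3 Hz = 2.413
  0.008075 kHz = 0.008075e3 Hz = 8.075
  30.35 Hz → 30.35
Sum: 2.413 + 8.075 + 30.35 = 40.838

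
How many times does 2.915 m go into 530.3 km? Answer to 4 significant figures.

(530.3e3) / (2.915) = 181.92e3

181900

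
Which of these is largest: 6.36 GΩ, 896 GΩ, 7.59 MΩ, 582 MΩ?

6.36 GΩ = 6360000000 Ω
896 GΩ = 896000000000 Ω
7.59 MΩ = 7590000 Ω
582 MΩ = 582000000 Ω

896 GΩ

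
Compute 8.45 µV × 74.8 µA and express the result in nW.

8.45 × 10^-6 × 74.8 × 10^-6 = 632.06 × 10^-12 W

0.63206 nW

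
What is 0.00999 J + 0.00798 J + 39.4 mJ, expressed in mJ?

57.37 mJ

In mJ:
  0.00999 J = 0.00999 × 10^3 mJ = 9.99
  0.00798 J = 0.00798 × 10^3 mJ = 7.98
  39.4 mJ → 39.4
Sum: 9.99 + 7.98 + 39.4 = 57.37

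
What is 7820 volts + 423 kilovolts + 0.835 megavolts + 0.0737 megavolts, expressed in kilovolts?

1339.52 kilovolts

In kilovolts:
  7820 volts = 7820 × 10⁻³ kilovolts = 7.82
  423 kilovolts → 423
  0.835 megavolts = 0.835 × 10³ kilovolts = 835
  0.0737 megavolts = 0.0737 × 10³ kilovolts = 73.7
Sum: 7.82 + 423 + 835 + 73.7 = 1339.52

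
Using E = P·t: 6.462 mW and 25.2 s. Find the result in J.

6.462 × 10⁻³ × 25.2 = 162.8424 × 10⁻³ J

0.1628424 J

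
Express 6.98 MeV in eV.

mega = 1e6, (no prefix) = 1e0; factor is 1e6.
6.98 × 1e6 = 6980000

6980000 eV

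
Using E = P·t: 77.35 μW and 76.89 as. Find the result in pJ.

77.35 × 10⁻⁶ × 76.89 × 10⁻¹⁸ = 5947.4415 × 10⁻²⁴ J

0.0000000059474415 pJ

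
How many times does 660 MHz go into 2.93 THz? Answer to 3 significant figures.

4440

(2.93e12) / (660e6) = 0.004439e6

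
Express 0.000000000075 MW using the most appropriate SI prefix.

75 μW

= 75e-6 W; 1e-6 is micro.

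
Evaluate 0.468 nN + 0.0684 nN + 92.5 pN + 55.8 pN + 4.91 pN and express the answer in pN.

689.61 pN

In pN:
  0.468 nN = 0.468e3 pN = 468
  0.0684 nN = 0.0684e3 pN = 68.4
  92.5 pN → 92.5
  55.8 pN → 55.8
  4.91 pN → 4.91
Sum: 468 + 68.4 + 92.5 + 55.8 + 4.91 = 689.61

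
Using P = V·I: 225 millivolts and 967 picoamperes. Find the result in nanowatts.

0.217575 nanowatts

225 × 10⁻³ × 967 × 10⁻¹² = 217575 × 10⁻¹⁵ W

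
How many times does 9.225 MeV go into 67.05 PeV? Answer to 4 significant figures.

7268000000

(67.05 × 10^15) / (9.225 × 10^6) = 7.2683 × 10^9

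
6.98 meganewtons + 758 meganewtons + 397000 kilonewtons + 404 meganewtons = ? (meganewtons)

In meganewtons:
  6.98 meganewtons → 6.98
  758 meganewtons → 758
  397000 kilonewtons = 397000e-3 meganewtons = 397
  404 meganewtons → 404
Sum: 6.98 + 758 + 397 + 404 = 1565.98

1565.98 meganewtons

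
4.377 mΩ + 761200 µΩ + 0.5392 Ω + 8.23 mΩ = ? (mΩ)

In mΩ:
  4.377 mΩ → 4.377
  761200 µΩ = 761200e-3 mΩ = 761.2
  0.5392 Ω = 0.5392e3 mΩ = 539.2
  8.23 mΩ → 8.23
Sum: 4.377 + 761.2 + 539.2 + 8.23 = 1313.007

1313.007 mΩ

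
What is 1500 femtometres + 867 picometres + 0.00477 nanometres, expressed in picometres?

In picometres:
  1500 femtometres = 1500 × 10⁻³ picometres = 1.5
  867 picometres → 867
  0.00477 nanometres = 0.00477 × 10³ picometres = 4.77
Sum: 1.5 + 867 + 4.77 = 873.27

873.27 picometres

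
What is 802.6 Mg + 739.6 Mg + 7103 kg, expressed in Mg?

1549.303 Mg

In Mg:
  802.6 Mg → 802.6
  739.6 Mg → 739.6
  7103 kg = 7103e-3 Mg = 7.103
Sum: 802.6 + 739.6 + 7.103 = 1549.303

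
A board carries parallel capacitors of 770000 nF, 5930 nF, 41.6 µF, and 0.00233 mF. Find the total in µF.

819.86 µF

In µF:
  770000 nF = 770000 × 10^-3 µF = 770
  5930 nF = 5930 × 10^-3 µF = 5.93
  41.6 µF → 41.6
  0.00233 mF = 0.00233 × 10^3 µF = 2.33
Sum: 770 + 5.93 + 41.6 + 2.33 = 819.86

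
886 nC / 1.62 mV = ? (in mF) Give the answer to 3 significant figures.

(886 × 10⁻⁹) / (1.62 × 10⁻³) = 546.91 × 10⁻⁶ F

0.547 mF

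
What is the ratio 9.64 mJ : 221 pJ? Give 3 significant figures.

43600000

(9.64 × 10⁻³) / (221 × 10⁻¹²) = 0.04362 × 10⁹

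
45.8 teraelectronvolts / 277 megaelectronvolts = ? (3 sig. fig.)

(45.8 × 10¹²) / (277 × 10⁶) = 0.1653 × 10⁶

165000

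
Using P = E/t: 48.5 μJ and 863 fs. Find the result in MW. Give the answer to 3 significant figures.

56.2 MW

(48.5e-6) / (863e-15) = 0.056199e9 W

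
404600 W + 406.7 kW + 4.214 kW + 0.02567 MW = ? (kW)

In kW:
  404600 W = 404600 × 10⁻³ kW = 404.6
  406.7 kW → 406.7
  4.214 kW → 4.214
  0.02567 MW = 0.02567 × 10³ kW = 25.67
Sum: 404.6 + 406.7 + 4.214 + 25.67 = 841.184

841.184 kW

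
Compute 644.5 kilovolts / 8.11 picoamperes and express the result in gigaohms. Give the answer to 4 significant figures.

79470000 gigaohms

(644.5 × 10^3) / (8.11 × 10^-12) = 79.4698 × 10^15 Ω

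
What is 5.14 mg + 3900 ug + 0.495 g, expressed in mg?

In mg:
  5.14 mg → 5.14
  3900 ug = 3900 × 10⁻³ mg = 3.9
  0.495 g = 0.495 × 10³ mg = 495
Sum: 5.14 + 3.9 + 495 = 504.04

504.04 mg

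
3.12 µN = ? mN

micro = 1e-6, milli = 1e-3; factor is 1e-3.
3.12 × 1e-3 = 0.00312

0.00312 mN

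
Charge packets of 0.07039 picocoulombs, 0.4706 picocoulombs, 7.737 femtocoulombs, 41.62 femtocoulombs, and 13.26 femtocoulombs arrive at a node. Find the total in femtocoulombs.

In femtocoulombs:
  0.07039 picocoulombs = 0.07039 × 10³ femtocoulombs = 70.39
  0.4706 picocoulombs = 0.4706 × 10³ femtocoulombs = 470.6
  7.737 femtocoulombs → 7.737
  41.62 femtocoulombs → 41.62
  13.26 femtocoulombs → 13.26
Sum: 70.39 + 470.6 + 7.737 + 41.62 + 13.26 = 603.607

603.607 femtocoulombs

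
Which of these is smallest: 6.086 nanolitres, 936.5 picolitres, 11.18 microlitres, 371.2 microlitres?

936.5 picolitres

6.086 nanolitres = 0.000000006086 litres
936.5 picolitres = 0.0000000009365 litres
11.18 microlitres = 0.00001118 litres
371.2 microlitres = 0.0003712 litres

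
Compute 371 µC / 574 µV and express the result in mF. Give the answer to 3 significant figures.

646 mF

(371 × 10⁻⁶) / (574 × 10⁻⁶) = 0.64634 F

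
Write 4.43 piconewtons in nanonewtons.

0.00443 nanonewtons

pico = 10^-12, nano = 10^-9; factor is 10^-3.
4.43 × 10^-3 = 0.00443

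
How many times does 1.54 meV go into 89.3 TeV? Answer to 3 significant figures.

(89.3 × 10¹²) / (1.54 × 10⁻³) = 57.99 × 10¹⁵

58000000000000000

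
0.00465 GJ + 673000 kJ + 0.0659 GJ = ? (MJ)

In MJ:
  0.00465 GJ = 0.00465e3 MJ = 4.65
  673000 kJ = 673000e-3 MJ = 673
  0.0659 GJ = 0.0659e3 MJ = 65.9
Sum: 4.65 + 673 + 65.9 = 743.55

743.55 MJ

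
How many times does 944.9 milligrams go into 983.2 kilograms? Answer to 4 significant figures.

1041000

(983.2 × 10³) / (944.9 × 10⁻³) = 1.0405 × 10⁶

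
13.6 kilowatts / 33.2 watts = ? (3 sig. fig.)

(13.6 × 10^3) / (33.2) = 0.4096 × 10^3

410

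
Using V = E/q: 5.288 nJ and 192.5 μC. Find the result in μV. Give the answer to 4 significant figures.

(5.288e-9) / (192.5e-6) = 0.0274701e-3 V

27.47 μV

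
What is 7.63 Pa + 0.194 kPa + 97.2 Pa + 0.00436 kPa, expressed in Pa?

In Pa:
  7.63 Pa → 7.63
  0.194 kPa = 0.194 × 10³ Pa = 194
  97.2 Pa → 97.2
  0.00436 kPa = 0.00436 × 10³ Pa = 4.36
Sum: 7.63 + 194 + 97.2 + 4.36 = 303.19

303.19 Pa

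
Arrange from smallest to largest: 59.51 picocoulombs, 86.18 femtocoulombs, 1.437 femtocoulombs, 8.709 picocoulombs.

1.437 femtocoulombs < 86.18 femtocoulombs < 8.709 picocoulombs < 59.51 picocoulombs

59.51 picocoulombs = 0.00000000005951 coulombs
86.18 femtocoulombs = 0.00000000000008618 coulombs
1.437 femtocoulombs = 0.000000000000001437 coulombs
8.709 picocoulombs = 0.000000000008709 coulombs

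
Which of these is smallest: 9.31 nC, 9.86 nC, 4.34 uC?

9.31 nC

9.31 nC = 0.00000000931 C
9.86 nC = 0.00000000986 C
4.34 uC = 0.00000434 C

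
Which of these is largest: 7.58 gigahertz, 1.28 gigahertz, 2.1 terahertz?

7.58 gigahertz = 7580000000 hertz
1.28 gigahertz = 1280000000 hertz
2.1 terahertz = 2100000000000 hertz

2.1 terahertz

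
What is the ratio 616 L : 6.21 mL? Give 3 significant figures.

99200

(616) / (6.21 × 10⁻³) = 99.19 × 10³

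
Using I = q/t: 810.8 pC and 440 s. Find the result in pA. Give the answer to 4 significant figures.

(810.8 × 10^-12) / (440) = 1.84273 × 10^-12 A

1.843 pA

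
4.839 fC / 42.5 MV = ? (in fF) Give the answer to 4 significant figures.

(4.839 × 10⁻¹⁵) / (42.5 × 10⁶) = 0.113859 × 10⁻²¹ F

0.0000001139 fF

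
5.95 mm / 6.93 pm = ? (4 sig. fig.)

858600000

(5.95 × 10⁻³) / (6.93 × 10⁻¹²) = 0.85859 × 10⁹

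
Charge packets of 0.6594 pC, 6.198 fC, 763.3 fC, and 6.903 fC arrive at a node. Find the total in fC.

1435.801 fC

In fC:
  0.6594 pC = 0.6594 × 10³ fC = 659.4
  6.198 fC → 6.198
  763.3 fC → 763.3
  6.903 fC → 6.903
Sum: 659.4 + 6.198 + 763.3 + 6.903 = 1435.801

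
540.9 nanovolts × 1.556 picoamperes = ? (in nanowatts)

0.0000000008416404 nanowatts

540.9e-9 × 1.556e-12 = 841.6404e-21 W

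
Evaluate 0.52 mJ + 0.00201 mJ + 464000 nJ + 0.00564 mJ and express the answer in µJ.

In µJ:
  0.52 mJ = 0.52e3 µJ = 520
  0.00201 mJ = 0.00201e3 µJ = 2.01
  464000 nJ = 464000e-3 µJ = 464
  0.00564 mJ = 0.00564e3 µJ = 5.64
Sum: 520 + 2.01 + 464 + 5.64 = 991.65

991.65 µJ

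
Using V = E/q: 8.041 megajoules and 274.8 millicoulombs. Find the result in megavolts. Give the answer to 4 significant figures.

(8.041 × 10⁶) / (274.8 × 10⁻³) = 0.0292613 × 10⁹ V

29.26 megavolts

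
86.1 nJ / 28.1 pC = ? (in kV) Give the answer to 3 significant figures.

(86.1e-9) / (28.1e-12) = 3.0641e3 V

3.06 kV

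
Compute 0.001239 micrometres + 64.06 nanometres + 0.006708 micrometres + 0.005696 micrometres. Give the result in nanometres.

77.703 nanometres

In nanometres:
  0.001239 micrometres = 0.001239e3 nanometres = 1.239
  64.06 nanometres → 64.06
  0.006708 micrometres = 0.006708e3 nanometres = 6.708
  0.005696 micrometres = 0.005696e3 nanometres = 5.696
Sum: 1.239 + 64.06 + 6.708 + 5.696 = 77.703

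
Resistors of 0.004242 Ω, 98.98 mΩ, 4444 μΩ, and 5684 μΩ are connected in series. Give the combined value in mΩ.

113.35 mΩ

In mΩ:
  0.004242 Ω = 0.004242e3 mΩ = 4.242
  98.98 mΩ → 98.98
  4444 μΩ = 4444e-3 mΩ = 4.444
  5684 μΩ = 5684e-3 mΩ = 5.684
Sum: 4.242 + 98.98 + 4.444 + 5.684 = 113.35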